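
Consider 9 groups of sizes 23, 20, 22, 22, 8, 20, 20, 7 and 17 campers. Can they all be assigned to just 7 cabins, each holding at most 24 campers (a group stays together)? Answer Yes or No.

No

Total = 159 campers; ⌈159/24⌉ = 7.
The bound of 7 does not rule out 7, but exhaustive search shows no assignment into 7 cabins of capacity 24 campers exists — the minimum is 8.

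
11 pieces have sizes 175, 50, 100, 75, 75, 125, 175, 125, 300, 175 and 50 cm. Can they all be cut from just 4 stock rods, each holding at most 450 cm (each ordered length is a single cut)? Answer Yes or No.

A valid assignment using 4 stock rods:
  stock rod 1: 300 + 125 = 425
  stock rod 2: 175 + 175 + 100 = 450
  stock rod 3: 175 + 125 + 75 + 75 = 450
  stock rod 4: 50 + 50 = 100
Every load is within 450 cm, so 4 stock rods suffice.

Yes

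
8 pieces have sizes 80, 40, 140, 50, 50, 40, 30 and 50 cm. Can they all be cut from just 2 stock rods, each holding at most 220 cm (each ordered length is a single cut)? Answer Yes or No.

Total = 480 cm; ⌈480/220⌉ = 3.
At least 3 stock rods are required, but only 2 are allowed.

No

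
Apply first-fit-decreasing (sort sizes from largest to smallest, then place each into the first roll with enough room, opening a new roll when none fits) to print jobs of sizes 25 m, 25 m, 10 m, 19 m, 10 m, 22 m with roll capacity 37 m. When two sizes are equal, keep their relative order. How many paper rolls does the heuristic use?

4

Sorted descending: 25, 25, 22, 19, 10, 10.
  25 → roll 1 (new)  [load 25/37]
  25 → roll 2 (new)  [load 25/37]
  22 → roll 3 (new)  [load 22/37]
  19 → roll 4 (new)  [load 19/37]
  10 → roll 1  [load 35/37]
  10 → roll 2  [load 35/37]
4 paper rolls opened.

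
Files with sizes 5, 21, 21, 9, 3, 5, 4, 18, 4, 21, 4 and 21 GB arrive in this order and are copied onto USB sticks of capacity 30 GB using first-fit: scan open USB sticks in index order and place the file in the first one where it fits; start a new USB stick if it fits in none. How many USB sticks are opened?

5

  5 → USB stick 1 (new)  [load 5/30]
  21 → USB stick 1  [load 26/30]
  21 → USB stick 2 (new)  [load 21/30]
  9 → USB stick 2  [load 30/30]
  3 → USB stick 1  [load 29/30]
  5 → USB stick 3 (new)  [load 5/30]
  4 → USB stick 3  [load 9/30]
  18 → USB stick 3  [load 27/30]
  4 → USB stick 4 (new)  [load 4/30]
  21 → USB stick 4  [load 25/30]
  4 → USB stick 4  [load 29/30]
  21 → USB stick 5 (new)  [load 21/30]
5 USB sticks opened.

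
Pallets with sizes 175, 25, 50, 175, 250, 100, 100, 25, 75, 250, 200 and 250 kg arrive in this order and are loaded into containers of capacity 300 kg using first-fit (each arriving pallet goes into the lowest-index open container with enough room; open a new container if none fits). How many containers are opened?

7

  175 → container 1 (new)  [load 175/300]
  25 → container 1  [load 200/300]
  50 → container 1  [load 250/300]
  175 → container 2 (new)  [load 175/300]
  250 → container 3 (new)  [load 250/300]
  100 → container 2  [load 275/300]
  100 → container 4 (new)  [load 100/300]
  25 → container 1  [load 275/300]
  75 → container 4  [load 175/300]
  250 → container 5 (new)  [load 250/300]
  200 → container 6 (new)  [load 200/300]
  250 → container 7 (new)  [load 250/300]
7 containers opened.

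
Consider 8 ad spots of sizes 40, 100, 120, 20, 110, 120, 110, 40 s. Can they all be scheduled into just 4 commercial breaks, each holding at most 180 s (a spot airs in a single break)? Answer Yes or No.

Total = 660 s; ⌈660/180⌉ = 4.
5 ad spots each exceed half the capacity and cannot share a break, forcing at least 5 commercial breaks.
At least 5 commercial breaks are required, but only 4 are allowed.

No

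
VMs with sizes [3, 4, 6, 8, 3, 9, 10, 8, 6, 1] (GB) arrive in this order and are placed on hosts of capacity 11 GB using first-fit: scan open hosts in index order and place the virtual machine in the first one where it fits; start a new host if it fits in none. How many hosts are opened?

  3 → host 1 (new)  [load 3/11]
  4 → host 1  [load 7/11]
  6 → host 2 (new)  [load 6/11]
  8 → host 3 (new)  [load 8/11]
  3 → host 1  [load 10/11]
  9 → host 4 (new)  [load 9/11]
  10 → host 5 (new)  [load 10/11]
  8 → host 6 (new)  [load 8/11]
  6 → host 7 (new)  [load 6/11]
  1 → host 1  [load 11/11]
7 hosts opened.

7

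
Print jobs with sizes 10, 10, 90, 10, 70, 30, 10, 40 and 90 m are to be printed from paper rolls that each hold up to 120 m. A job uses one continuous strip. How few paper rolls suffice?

3

Total = 90 + 90 + 70 + 40 + 30 + 10 + 10 + 10 + 10 = 360 m.
Lower bound: ⌈360/120⌉ = 3 paper rolls.
A packing using 3 paper rolls:
  roll 1: 90 + 30 = 120
  roll 2: 90 + 10 + 10 + 10 = 120
  roll 3: 70 + 40 + 10 = 120
This matches the lower bound, so 3 is optimal.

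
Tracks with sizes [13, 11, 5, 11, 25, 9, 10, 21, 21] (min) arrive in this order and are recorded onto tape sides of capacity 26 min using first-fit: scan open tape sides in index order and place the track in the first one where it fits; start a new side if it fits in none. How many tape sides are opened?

6

  13 → side 1 (new)  [load 13/26]
  11 → side 1  [load 24/26]
  5 → side 2 (new)  [load 5/26]
  11 → side 2  [load 16/26]
  25 → side 3 (new)  [load 25/26]
  9 → side 2  [load 25/26]
  10 → side 4 (new)  [load 10/26]
  21 → side 5 (new)  [load 21/26]
  21 → side 6 (new)  [load 21/26]
6 tape sides opened.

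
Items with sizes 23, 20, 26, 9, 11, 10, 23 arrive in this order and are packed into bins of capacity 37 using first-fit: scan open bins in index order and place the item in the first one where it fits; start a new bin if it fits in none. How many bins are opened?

4

  23 → bin 1 (new)  [load 23/37]
  20 → bin 2 (new)  [load 20/37]
  26 → bin 3 (new)  [load 26/37]
  9 → bin 1  [load 32/37]
  11 → bin 2  [load 31/37]
  10 → bin 3  [load 36/37]
  23 → bin 4 (new)  [load 23/37]
4 bins opened.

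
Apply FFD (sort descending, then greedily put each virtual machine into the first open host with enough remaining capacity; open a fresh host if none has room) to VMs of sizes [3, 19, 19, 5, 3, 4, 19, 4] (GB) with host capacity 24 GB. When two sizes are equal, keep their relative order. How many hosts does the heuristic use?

4

Sorted descending: 19, 19, 19, 5, 4, 4, 3, 3.
  19 → host 1 (new)  [load 19/24]
  19 → host 2 (new)  [load 19/24]
  19 → host 3 (new)  [load 19/24]
  5 → host 1  [load 24/24]
  4 → host 2  [load 23/24]
  4 → host 3  [load 23/24]
  3 → host 4 (new)  [load 3/24]
  3 → host 4  [load 6/24]
4 hosts opened.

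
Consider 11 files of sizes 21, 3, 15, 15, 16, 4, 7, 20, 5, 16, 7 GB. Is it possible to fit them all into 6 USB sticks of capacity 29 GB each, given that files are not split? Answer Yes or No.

Yes

A valid assignment using 6 USB sticks:
  USB stick 1: 21 + 7 = 28
  USB stick 2: 20 + 7 = 27
  USB stick 3: 16 + 5 + 4 + 3 = 28
  USB stick 4: 16 = 16
  USB stick 5: 15 = 15
  USB stick 6: 15 = 15
Every load is within 29 GB, so 6 USB sticks suffice.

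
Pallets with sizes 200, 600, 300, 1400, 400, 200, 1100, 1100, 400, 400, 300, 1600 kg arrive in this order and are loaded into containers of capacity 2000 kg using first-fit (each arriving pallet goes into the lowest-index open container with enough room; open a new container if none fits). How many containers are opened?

5

  200 → container 1 (new)  [load 200/2000]
  600 → container 1  [load 800/2000]
  300 → container 1  [load 1100/2000]
  1400 → container 2 (new)  [load 1400/2000]
  400 → container 1  [load 1500/2000]
  200 → container 1  [load 1700/2000]
  1100 → container 3 (new)  [load 1100/2000]
  1100 → container 4 (new)  [load 1100/2000]
  400 → container 2  [load 1800/2000]
  400 → container 3  [load 1500/2000]
  300 → container 1  [load 2000/2000]
  1600 → container 5 (new)  [load 1600/2000]
5 containers opened.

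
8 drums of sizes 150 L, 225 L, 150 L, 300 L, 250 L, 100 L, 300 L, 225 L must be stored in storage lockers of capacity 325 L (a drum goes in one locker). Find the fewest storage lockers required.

Total = 300 + 300 + 250 + 225 + 225 + 150 + 150 + 100 = 1700 L.
Lower bound: ⌈1700/325⌉ = 6 storage lockers.
A packing using 6 storage lockers:
  locker 1: 300 = 300
  locker 2: 300 = 300
  locker 3: 250 = 250
  locker 4: 225 + 100 = 325
  locker 5: 225 = 225
  locker 6: 150 + 150 = 300
This matches the lower bound, so 6 is optimal.

6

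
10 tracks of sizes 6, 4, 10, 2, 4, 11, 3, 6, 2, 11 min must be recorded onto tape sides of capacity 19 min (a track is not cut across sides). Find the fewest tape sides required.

Total = 11 + 11 + 10 + 6 + 6 + 4 + 4 + 3 + 2 + 2 = 59 min.
Lower bound: ⌈59/19⌉ = 4 tape sides.
A packing using 4 tape sides:
  side 1: 11 + 6 + 2 = 19
  side 2: 11 + 6 + 2 = 19
  side 3: 10 + 4 + 4 = 18
  side 4: 3 = 3
This matches the lower bound, so 4 is optimal.

4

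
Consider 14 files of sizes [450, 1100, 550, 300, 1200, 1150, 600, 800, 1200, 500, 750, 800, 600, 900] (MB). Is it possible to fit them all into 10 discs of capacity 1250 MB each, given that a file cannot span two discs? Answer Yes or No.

A valid assignment using 10 discs:
  disc 1: 1200 = 1200
  disc 2: 1200 = 1200
  disc 3: 1150 = 1150
  disc 4: 1100 = 1100
  disc 5: 900 + 300 = 1200
  disc 6: 800 + 450 = 1250
  disc 7: 800 = 800
  disc 8: 750 + 500 = 1250
  disc 9: 600 + 600 = 1200
  disc 10: 550 = 550
Every load is within 1250 MB, so 10 discs suffice.

Yes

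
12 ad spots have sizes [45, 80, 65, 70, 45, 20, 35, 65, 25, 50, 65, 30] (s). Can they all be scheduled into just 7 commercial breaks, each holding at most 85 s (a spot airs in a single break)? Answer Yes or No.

Total = 595 s; ⌈595/85⌉ = 7.
8 ad spots each exceed half the capacity and cannot share a break, forcing at least 8 commercial breaks.
At least 8 commercial breaks are required, but only 7 are allowed.

No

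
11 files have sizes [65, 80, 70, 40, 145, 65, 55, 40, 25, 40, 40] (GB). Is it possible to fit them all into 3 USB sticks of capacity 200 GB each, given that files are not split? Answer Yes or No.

Total = 665 GB; ⌈665/200⌉ = 4.
At least 4 USB sticks are required, but only 3 are allowed.

No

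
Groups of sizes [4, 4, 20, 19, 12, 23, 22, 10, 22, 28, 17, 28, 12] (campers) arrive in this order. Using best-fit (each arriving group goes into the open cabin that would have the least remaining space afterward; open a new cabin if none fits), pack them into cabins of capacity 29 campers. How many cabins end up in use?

9

  4 → cabin 1 (new)  [load 4/29]
  4 → cabin 1  [load 8/29]
  20 → cabin 1  [load 28/29]
  19 → cabin 2 (new)  [load 19/29]
  12 → cabin 3 (new)  [load 12/29]
  23 → cabin 4 (new)  [load 23/29]
  22 → cabin 5 (new)  [load 22/29]
  10 → cabin 2  [load 29/29]
  22 → cabin 6 (new)  [load 22/29]
  28 → cabin 7 (new)  [load 28/29]
  17 → cabin 3  [load 29/29]
  28 → cabin 8 (new)  [load 28/29]
  12 → cabin 9 (new)  [load 12/29]
9 cabins opened.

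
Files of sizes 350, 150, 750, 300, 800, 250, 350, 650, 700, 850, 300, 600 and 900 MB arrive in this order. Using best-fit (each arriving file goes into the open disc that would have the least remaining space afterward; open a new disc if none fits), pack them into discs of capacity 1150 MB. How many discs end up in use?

  350 → disc 1 (new)  [load 350/1150]
  150 → disc 1  [load 500/1150]
  750 → disc 2 (new)  [load 750/1150]
  300 → disc 2  [load 1050/1150]
  800 → disc 3 (new)  [load 800/1150]
  250 → disc 3  [load 1050/1150]
  350 → disc 1  [load 850/1150]
  650 → disc 4 (new)  [load 650/1150]
  700 → disc 5 (new)  [load 700/1150]
  850 → disc 6 (new)  [load 850/1150]
  300 → disc 1  [load 1150/1150]
  600 → disc 7 (new)  [load 600/1150]
  900 → disc 8 (new)  [load 900/1150]
8 discs opened.

8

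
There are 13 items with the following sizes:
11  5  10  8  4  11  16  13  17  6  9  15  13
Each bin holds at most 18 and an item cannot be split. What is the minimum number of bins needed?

9

Total = 17 + 16 + 15 + 13 + 13 + 11 + 11 + 10 + 9 + 8 + 6 + 5 + 4 = 138.
Lower bound: ⌈138/18⌉ = 8 bins.
A packing using 9 bins:
  bin 1: 17 = 17
  bin 2: 16 = 16
  bin 3: 15 = 15
  bin 4: 13 + 5 = 18
  bin 5: 13 + 4 = 17
  bin 6: 11 + 6 = 17
  bin 7: 11 = 11
  bin 8: 10 + 8 = 18
  bin 9: 9 = 9
No arrangement into 8 bins stays within capacity, so 9 is optimal.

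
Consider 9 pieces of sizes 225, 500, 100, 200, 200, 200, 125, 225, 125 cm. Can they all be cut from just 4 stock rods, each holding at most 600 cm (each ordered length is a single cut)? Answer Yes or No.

Yes

A valid assignment using 4 stock rods:
  stock rod 1: 500 + 100 = 600
  stock rod 2: 225 + 225 + 125 = 575
  stock rod 3: 200 + 200 + 200 = 600
  stock rod 4: 125 = 125
Every load is within 600 cm, so 4 stock rods suffice.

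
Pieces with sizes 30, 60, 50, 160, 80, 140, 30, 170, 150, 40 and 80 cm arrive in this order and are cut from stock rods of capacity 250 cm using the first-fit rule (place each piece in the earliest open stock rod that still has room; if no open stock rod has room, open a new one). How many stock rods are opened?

5

  30 → stock rod 1 (new)  [load 30/250]
  60 → stock rod 1  [load 90/250]
  50 → stock rod 1  [load 140/250]
  160 → stock rod 2 (new)  [load 160/250]
  80 → stock rod 1  [load 220/250]
  140 → stock rod 3 (new)  [load 140/250]
  30 → stock rod 1  [load 250/250]
  170 → stock rod 4 (new)  [load 170/250]
  150 → stock rod 5 (new)  [load 150/250]
  40 → stock rod 2  [load 200/250]
  80 → stock rod 3  [load 220/250]
5 stock rods opened.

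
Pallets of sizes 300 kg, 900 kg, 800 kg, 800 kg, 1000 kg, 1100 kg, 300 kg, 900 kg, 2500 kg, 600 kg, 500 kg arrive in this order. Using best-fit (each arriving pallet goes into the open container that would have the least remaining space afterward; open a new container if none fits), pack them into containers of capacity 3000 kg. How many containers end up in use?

  300 → container 1 (new)  [load 300/3000]
  900 → container 1  [load 1200/3000]
  800 → container 1  [load 2000/3000]
  800 → container 1  [load 2800/3000]
  1000 → container 2 (new)  [load 1000/3000]
  1100 → container 2  [load 2100/3000]
  300 → container 2  [load 2400/3000]
  900 → container 3 (new)  [load 900/3000]
  2500 → container 4 (new)  [load 2500/3000]
  600 → container 2  [load 3000/3000]
  500 → container 4  [load 3000/3000]
4 containers opened.

4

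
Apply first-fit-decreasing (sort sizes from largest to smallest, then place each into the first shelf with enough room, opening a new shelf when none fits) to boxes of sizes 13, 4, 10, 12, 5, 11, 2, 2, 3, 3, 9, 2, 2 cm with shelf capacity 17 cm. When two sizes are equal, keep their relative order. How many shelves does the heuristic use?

Sorted descending: 13, 12, 11, 10, 9, 5, 4, 3, 3, 2, 2, 2, 2.
  13 → shelf 1 (new)  [load 13/17]
  12 → shelf 2 (new)  [load 12/17]
  11 → shelf 3 (new)  [load 11/17]
  10 → shelf 4 (new)  [load 10/17]
  9 → shelf 5 (new)  [load 9/17]
  5 → shelf 2  [load 17/17]
  4 → shelf 1  [load 17/17]
  3 → shelf 3  [load 14/17]
  3 → shelf 3  [load 17/17]
  2 → shelf 4  [load 12/17]
  2 → shelf 4  [load 14/17]
  2 → shelf 4  [load 16/17]
  2 → shelf 5  [load 11/17]
5 shelves opened.

5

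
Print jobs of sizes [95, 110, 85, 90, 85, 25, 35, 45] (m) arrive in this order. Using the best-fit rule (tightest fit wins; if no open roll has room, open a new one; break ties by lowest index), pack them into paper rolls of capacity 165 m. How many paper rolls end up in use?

  95 → roll 1 (new)  [load 95/165]
  110 → roll 2 (new)  [load 110/165]
  85 → roll 3 (new)  [load 85/165]
  90 → roll 4 (new)  [load 90/165]
  85 → roll 5 (new)  [load 85/165]
  25 → roll 2  [load 135/165]
  35 → roll 1  [load 130/165]
  45 → roll 4  [load 135/165]
5 paper rolls opened.

5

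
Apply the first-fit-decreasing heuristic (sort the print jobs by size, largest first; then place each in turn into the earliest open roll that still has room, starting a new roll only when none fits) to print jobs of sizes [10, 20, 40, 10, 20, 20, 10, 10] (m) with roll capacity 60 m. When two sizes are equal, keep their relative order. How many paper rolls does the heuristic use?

3

Sorted descending: 40, 20, 20, 20, 10, 10, 10, 10.
  40 → roll 1 (new)  [load 40/60]
  20 → roll 1  [load 60/60]
  20 → roll 2 (new)  [load 20/60]
  20 → roll 2  [load 40/60]
  10 → roll 2  [load 50/60]
  10 → roll 2  [load 60/60]
  10 → roll 3 (new)  [load 10/60]
  10 → roll 3  [load 20/60]
3 paper rolls opened.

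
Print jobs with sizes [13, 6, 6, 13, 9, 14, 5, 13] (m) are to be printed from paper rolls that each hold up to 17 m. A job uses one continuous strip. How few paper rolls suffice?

Total = 14 + 13 + 13 + 13 + 9 + 6 + 6 + 5 = 79 m.
Lower bound: ⌈79/17⌉ = 5 paper rolls.
A packing using 6 paper rolls:
  roll 1: 14 = 14
  roll 2: 13 = 13
  roll 3: 13 = 13
  roll 4: 13 = 13
  roll 5: 9 + 6 = 15
  roll 6: 6 + 5 = 11
No arrangement into 5 paper rolls stays within capacity, so 6 is optimal.

6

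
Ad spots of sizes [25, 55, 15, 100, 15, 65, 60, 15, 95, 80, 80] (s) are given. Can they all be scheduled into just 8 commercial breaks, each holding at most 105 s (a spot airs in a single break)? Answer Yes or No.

A valid assignment using 7 commercial breaks:
  break 1: 100 = 100
  break 2: 95 = 95
  break 3: 80 + 25 = 105
  break 4: 80 + 15 = 95
  break 5: 65 + 15 + 15 = 95
  break 6: 60 = 60
  break 7: 55 = 55
That uses only 7 ≤ 8, so 8 commercial breaks are enough.

Yes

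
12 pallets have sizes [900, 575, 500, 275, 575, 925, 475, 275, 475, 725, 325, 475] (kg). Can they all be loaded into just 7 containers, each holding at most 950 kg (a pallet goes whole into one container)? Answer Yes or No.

Total = 6500 kg; ⌈6500/950⌉ = 7.
The bound of 7 does not rule out 7, but exhaustive search shows no assignment into 7 containers of capacity 950 kg exists — the minimum is 8.

No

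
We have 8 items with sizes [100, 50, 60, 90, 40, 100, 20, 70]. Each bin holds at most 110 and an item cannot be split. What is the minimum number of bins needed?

5

Total = 100 + 100 + 90 + 70 + 60 + 50 + 40 + 20 = 530.
Lower bound: ⌈530/110⌉ = 5 bins.
A packing using 5 bins:
  bin 1: 100 = 100
  bin 2: 100 = 100
  bin 3: 90 + 20 = 110
  bin 4: 70 + 40 = 110
  bin 5: 60 + 50 = 110
This matches the lower bound, so 5 is optimal.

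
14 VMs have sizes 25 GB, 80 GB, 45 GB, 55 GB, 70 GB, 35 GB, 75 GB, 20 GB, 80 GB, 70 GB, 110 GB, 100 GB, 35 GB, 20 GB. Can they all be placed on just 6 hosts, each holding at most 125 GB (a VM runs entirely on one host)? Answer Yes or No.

No

Total = 820 GB; ⌈820/125⌉ = 7.
At least 7 hosts are required, but only 6 are allowed.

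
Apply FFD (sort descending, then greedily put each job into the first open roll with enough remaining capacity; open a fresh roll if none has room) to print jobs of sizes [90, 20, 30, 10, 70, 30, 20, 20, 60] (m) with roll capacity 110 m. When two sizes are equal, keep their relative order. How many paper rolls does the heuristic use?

4

Sorted descending: 90, 70, 60, 30, 30, 20, 20, 20, 10.
  90 → roll 1 (new)  [load 90/110]
  70 → roll 2 (new)  [load 70/110]
  60 → roll 3 (new)  [load 60/110]
  30 → roll 2  [load 100/110]
  30 → roll 3  [load 90/110]
  20 → roll 1  [load 110/110]
  20 → roll 3  [load 110/110]
  20 → roll 4 (new)  [load 20/110]
  10 → roll 2  [load 110/110]
4 paper rolls opened.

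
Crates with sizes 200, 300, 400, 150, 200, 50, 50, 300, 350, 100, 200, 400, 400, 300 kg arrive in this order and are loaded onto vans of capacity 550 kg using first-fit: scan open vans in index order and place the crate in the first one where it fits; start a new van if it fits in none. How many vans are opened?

7

  200 → van 1 (new)  [load 200/550]
  300 → van 1  [load 500/550]
  400 → van 2 (new)  [load 400/550]
  150 → van 2  [load 550/550]
  200 → van 3 (new)  [load 200/550]
  50 → van 1  [load 550/550]
  50 → van 3  [load 250/550]
  300 → van 3  [load 550/550]
  350 → van 4 (new)  [load 350/550]
  100 → van 4  [load 450/550]
  200 → van 5 (new)  [load 200/550]
  400 → van 6 (new)  [load 400/550]
  400 → van 7 (new)  [load 400/550]
  300 → van 5  [load 500/550]
7 vans opened.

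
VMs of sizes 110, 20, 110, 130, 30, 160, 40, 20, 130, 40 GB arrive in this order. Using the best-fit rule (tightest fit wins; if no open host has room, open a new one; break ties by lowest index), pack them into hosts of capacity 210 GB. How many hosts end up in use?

  110 → host 1 (new)  [load 110/210]
  20 → host 1  [load 130/210]
  110 → host 2 (new)  [load 110/210]
  130 → host 3 (new)  [load 130/210]
  30 → host 1  [load 160/210]
  160 → host 4 (new)  [load 160/210]
  40 → host 1  [load 200/210]
  20 → host 4  [load 180/210]
  130 → host 5 (new)  [load 130/210]
  40 → host 3  [load 170/210]
5 hosts opened.

5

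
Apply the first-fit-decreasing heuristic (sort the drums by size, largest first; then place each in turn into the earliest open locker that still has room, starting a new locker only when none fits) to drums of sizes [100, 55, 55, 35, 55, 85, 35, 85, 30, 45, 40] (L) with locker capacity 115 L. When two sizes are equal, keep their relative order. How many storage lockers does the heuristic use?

Sorted descending: 100, 85, 85, 55, 55, 55, 45, 40, 35, 35, 30.
  100 → locker 1 (new)  [load 100/115]
  85 → locker 2 (new)  [load 85/115]
  85 → locker 3 (new)  [load 85/115]
  55 → locker 4 (new)  [load 55/115]
  55 → locker 4  [load 110/115]
  55 → locker 5 (new)  [load 55/115]
  45 → locker 5  [load 100/115]
  40 → locker 6 (new)  [load 40/115]
  35 → locker 6  [load 75/115]
  35 → locker 6  [load 110/115]
  30 → locker 2  [load 115/115]
6 storage lockers opened.

6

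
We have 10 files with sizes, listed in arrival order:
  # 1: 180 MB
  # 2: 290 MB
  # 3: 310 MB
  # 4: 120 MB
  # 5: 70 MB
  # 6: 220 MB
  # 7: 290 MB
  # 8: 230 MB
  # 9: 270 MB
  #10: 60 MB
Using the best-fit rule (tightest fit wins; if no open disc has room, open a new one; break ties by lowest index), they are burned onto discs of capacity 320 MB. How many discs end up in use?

7

  180 → disc 1 (new)  [load 180/320]
  290 → disc 2 (new)  [load 290/320]
  310 → disc 3 (new)  [load 310/320]
  120 → disc 1  [load 300/320]
  70 → disc 4 (new)  [load 70/320]
  220 → disc 4  [load 290/320]
  290 → disc 5 (new)  [load 290/320]
  230 → disc 6 (new)  [load 230/320]
  270 → disc 7 (new)  [load 270/320]
  60 → disc 6  [load 290/320]
7 discs opened.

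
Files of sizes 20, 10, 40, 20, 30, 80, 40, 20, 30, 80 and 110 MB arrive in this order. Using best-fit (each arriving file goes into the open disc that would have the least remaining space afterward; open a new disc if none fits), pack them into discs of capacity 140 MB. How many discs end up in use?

4

  20 → disc 1 (new)  [load 20/140]
  10 → disc 1  [load 30/140]
  40 → disc 1  [load 70/140]
  20 → disc 1  [load 90/140]
  30 → disc 1  [load 120/140]
  80 → disc 2 (new)  [load 80/140]
  40 → disc 2  [load 120/140]
  20 → disc 1  [load 140/140]
  30 → disc 3 (new)  [load 30/140]
  80 → disc 3  [load 110/140]
  110 → disc 4 (new)  [load 110/140]
4 discs opened.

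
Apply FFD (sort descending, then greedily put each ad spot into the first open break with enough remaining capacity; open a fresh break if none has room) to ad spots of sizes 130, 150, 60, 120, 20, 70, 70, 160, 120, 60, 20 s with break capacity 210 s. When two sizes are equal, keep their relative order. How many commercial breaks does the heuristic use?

5

Sorted descending: 160, 150, 130, 120, 120, 70, 70, 60, 60, 20, 20.
  160 → break 1 (new)  [load 160/210]
  150 → break 2 (new)  [load 150/210]
  130 → break 3 (new)  [load 130/210]
  120 → break 4 (new)  [load 120/210]
  120 → break 5 (new)  [load 120/210]
  70 → break 3  [load 200/210]
  70 → break 4  [load 190/210]
  60 → break 2  [load 210/210]
  60 → break 5  [load 180/210]
  20 → break 1  [load 180/210]
  20 → break 1  [load 200/210]
5 commercial breaks opened.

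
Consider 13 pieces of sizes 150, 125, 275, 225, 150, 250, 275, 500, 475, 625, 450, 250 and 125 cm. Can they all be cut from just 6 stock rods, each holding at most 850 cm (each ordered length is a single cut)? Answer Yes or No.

A valid assignment using 5 stock rods:
  stock rod 1: 625 + 225 = 850
  stock rod 2: 500 + 275 = 775
  stock rod 3: 475 + 275 = 750
  stock rod 4: 450 + 250 + 150 = 850
  stock rod 5: 250 + 150 + 125 + 125 = 650
That uses only 5 ≤ 6, so 6 stock rods are enough.

Yes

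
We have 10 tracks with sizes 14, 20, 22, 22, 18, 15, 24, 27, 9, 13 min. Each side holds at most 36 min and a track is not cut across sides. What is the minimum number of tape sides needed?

Total = 27 + 24 + 22 + 22 + 20 + 18 + 15 + 14 + 13 + 9 = 184 min.
Lower bound: ⌈184/36⌉ = 6 tape sides.
A packing using 6 tape sides:
  side 1: 27 + 9 = 36
  side 2: 24 = 24
  side 3: 22 + 14 = 36
  side 4: 22 + 13 = 35
  side 5: 20 + 15 = 35
  side 6: 18 = 18
This matches the lower bound, so 6 is optimal.

6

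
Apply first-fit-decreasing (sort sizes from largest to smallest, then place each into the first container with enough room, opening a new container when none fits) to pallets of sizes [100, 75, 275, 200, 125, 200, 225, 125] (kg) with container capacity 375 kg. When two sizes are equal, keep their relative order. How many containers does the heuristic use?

4

Sorted descending: 275, 225, 200, 200, 125, 125, 100, 75.
  275 → container 1 (new)  [load 275/375]
  225 → container 2 (new)  [load 225/375]
  200 → container 3 (new)  [load 200/375]
  200 → container 4 (new)  [load 200/375]
  125 → container 2  [load 350/375]
  125 → container 3  [load 325/375]
  100 → container 1  [load 375/375]
  75 → container 4  [load 275/375]
4 containers opened.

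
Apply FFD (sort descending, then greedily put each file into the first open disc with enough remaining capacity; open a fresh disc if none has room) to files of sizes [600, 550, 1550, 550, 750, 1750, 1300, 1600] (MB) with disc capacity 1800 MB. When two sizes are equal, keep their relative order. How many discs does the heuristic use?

Sorted descending: 1750, 1600, 1550, 1300, 750, 600, 550, 550.
  1750 → disc 1 (new)  [load 1750/1800]
  1600 → disc 2 (new)  [load 1600/1800]
  1550 → disc 3 (new)  [load 1550/1800]
  1300 → disc 4 (new)  [load 1300/1800]
  750 → disc 5 (new)  [load 750/1800]
  600 → disc 5  [load 1350/1800]
  550 → disc 6 (new)  [load 550/1800]
  550 → disc 6  [load 1100/1800]
6 discs opened.

6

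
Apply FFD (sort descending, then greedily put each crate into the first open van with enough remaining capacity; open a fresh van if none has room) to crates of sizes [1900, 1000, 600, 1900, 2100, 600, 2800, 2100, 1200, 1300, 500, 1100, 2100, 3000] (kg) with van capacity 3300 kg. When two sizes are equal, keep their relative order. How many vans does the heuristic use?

7

Sorted descending: 3000, 2800, 2100, 2100, 2100, 1900, 1900, 1300, 1200, 1100, 1000, 600, 600, 500.
  3000 → van 1 (new)  [load 3000/3300]
  2800 → van 2 (new)  [load 2800/3300]
  2100 → van 3 (new)  [load 2100/3300]
  2100 → van 4 (new)  [load 2100/3300]
  2100 → van 5 (new)  [load 2100/3300]
  1900 → van 6 (new)  [load 1900/3300]
  1900 → van 7 (new)  [load 1900/3300]
  1300 → van 6  [load 3200/3300]
  1200 → van 3  [load 3300/3300]
  1100 → van 4  [load 3200/3300]
  1000 → van 5  [load 3100/3300]
  600 → van 7  [load 2500/3300]
  600 → van 7  [load 3100/3300]
  500 → van 2  [load 3300/3300]
7 vans opened.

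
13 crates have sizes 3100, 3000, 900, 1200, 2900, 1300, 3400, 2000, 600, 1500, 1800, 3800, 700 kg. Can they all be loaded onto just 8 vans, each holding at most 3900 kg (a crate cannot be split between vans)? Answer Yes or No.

Yes

A valid assignment using 8 vans:
  van 1: 3800 = 3800
  van 2: 3400 = 3400
  van 3: 3100 + 700 = 3800
  van 4: 3000 + 900 = 3900
  van 5: 2900 + 600 = 3500
  van 6: 2000 + 1800 = 3800
  van 7: 1500 + 1300 = 2800
  van 8: 1200 = 1200
Every load is within 3900 kg, so 8 vans suffice.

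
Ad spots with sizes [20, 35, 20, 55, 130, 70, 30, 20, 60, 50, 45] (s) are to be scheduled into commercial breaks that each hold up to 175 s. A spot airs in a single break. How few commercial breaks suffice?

Total = 130 + 70 + 60 + 55 + 50 + 45 + 35 + 30 + 20 + 20 + 20 = 535 s.
Lower bound: ⌈535/175⌉ = 4 commercial breaks.
A packing using 4 commercial breaks:
  break 1: 130 + 45 = 175
  break 2: 70 + 60 + 35 = 165
  break 3: 55 + 50 + 30 + 20 + 20 = 175
  break 4: 20 = 20
This matches the lower bound, so 4 is optimal.

4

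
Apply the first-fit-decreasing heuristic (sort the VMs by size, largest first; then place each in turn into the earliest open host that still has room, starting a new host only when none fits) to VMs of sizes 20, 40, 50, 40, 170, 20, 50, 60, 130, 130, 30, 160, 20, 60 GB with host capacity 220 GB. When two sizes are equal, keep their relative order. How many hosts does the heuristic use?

Sorted descending: 170, 160, 130, 130, 60, 60, 50, 50, 40, 40, 30, 20, 20, 20.
  170 → host 1 (new)  [load 170/220]
  160 → host 2 (new)  [load 160/220]
  130 → host 3 (new)  [load 130/220]
  130 → host 4 (new)  [load 130/220]
  60 → host 2  [load 220/220]
  60 → host 3  [load 190/220]
  50 → host 1  [load 220/220]
  50 → host 4  [load 180/220]
  40 → host 4  [load 220/220]
  40 → host 5 (new)  [load 40/220]
  30 → host 3  [load 220/220]
  20 → host 5  [load 60/220]
  20 → host 5  [load 80/220]
  20 → host 5  [load 100/220]
5 hosts opened.

5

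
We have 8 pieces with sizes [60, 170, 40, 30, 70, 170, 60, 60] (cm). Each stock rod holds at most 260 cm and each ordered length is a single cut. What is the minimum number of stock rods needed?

3

Total = 170 + 170 + 70 + 60 + 60 + 60 + 40 + 30 = 660 cm.
Lower bound: ⌈660/260⌉ = 3 stock rods.
A packing using 3 stock rods:
  stock rod 1: 170 + 70 = 240
  stock rod 2: 170 + 60 + 30 = 260
  stock rod 3: 60 + 60 + 40 = 160
This matches the lower bound, so 3 is optimal.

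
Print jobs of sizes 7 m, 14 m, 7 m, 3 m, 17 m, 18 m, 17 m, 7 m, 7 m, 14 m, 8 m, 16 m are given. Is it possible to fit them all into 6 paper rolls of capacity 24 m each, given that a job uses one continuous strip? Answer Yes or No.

A valid assignment using 6 paper rolls:
  roll 1: 18 + 3 = 21
  roll 2: 17 + 7 = 24
  roll 3: 17 + 7 = 24
  roll 4: 16 + 8 = 24
  roll 5: 14 + 7 = 21
  roll 6: 14 + 7 = 21
Every load is within 24 m, so 6 paper rolls suffice.

Yes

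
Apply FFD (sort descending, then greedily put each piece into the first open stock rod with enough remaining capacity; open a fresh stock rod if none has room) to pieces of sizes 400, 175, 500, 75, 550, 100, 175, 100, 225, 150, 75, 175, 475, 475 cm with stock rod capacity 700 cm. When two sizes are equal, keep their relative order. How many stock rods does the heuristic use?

6

Sorted descending: 550, 500, 475, 475, 400, 225, 175, 175, 175, 150, 100, 100, 75, 75.
  550 → stock rod 1 (new)  [load 550/700]
  500 → stock rod 2 (new)  [load 500/700]
  475 → stock rod 3 (new)  [load 475/700]
  475 → stock rod 4 (new)  [load 475/700]
  400 → stock rod 5 (new)  [load 400/700]
  225 → stock rod 3  [load 700/700]
  175 → stock rod 2  [load 675/700]
  175 → stock rod 4  [load 650/700]
  175 → stock rod 5  [load 575/700]
  150 → stock rod 1  [load 700/700]
  100 → stock rod 5  [load 675/700]
  100 → stock rod 6 (new)  [load 100/700]
  75 → stock rod 6  [load 175/700]
  75 → stock rod 6  [load 250/700]
6 stock rods opened.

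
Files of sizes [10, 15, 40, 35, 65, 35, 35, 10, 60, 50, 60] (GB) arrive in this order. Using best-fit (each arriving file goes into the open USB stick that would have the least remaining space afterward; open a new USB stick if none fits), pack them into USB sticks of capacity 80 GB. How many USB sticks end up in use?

7

  10 → USB stick 1 (new)  [load 10/80]
  15 → USB stick 1  [load 25/80]
  40 → USB stick 1  [load 65/80]
  35 → USB stick 2 (new)  [load 35/80]
  65 → USB stick 3 (new)  [load 65/80]
  35 → USB stick 2  [load 70/80]
  35 → USB stick 4 (new)  [load 35/80]
  10 → USB stick 2  [load 80/80]
  60 → USB stick 5 (new)  [load 60/80]
  50 → USB stick 6 (new)  [load 50/80]
  60 → USB stick 7 (new)  [load 60/80]
7 USB sticks opened.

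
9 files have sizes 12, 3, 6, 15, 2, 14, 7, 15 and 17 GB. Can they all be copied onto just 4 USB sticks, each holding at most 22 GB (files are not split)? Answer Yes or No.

No

Total = 91 GB; ⌈91/22⌉ = 5.
At least 5 USB sticks are required, but only 4 are allowed.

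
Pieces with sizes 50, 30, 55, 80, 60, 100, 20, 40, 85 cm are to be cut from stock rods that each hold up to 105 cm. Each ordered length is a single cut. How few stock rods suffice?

Total = 100 + 85 + 80 + 60 + 55 + 50 + 40 + 30 + 20 = 520 cm.
Lower bound: ⌈520/105⌉ = 5 stock rods.
A packing using 6 stock rods:
  stock rod 1: 100 = 100
  stock rod 2: 85 + 20 = 105
  stock rod 3: 80 = 80
  stock rod 4: 60 + 40 = 100
  stock rod 5: 55 + 50 = 105
  stock rod 6: 30 = 30
No arrangement into 5 stock rods stays within capacity, so 6 is optimal.

6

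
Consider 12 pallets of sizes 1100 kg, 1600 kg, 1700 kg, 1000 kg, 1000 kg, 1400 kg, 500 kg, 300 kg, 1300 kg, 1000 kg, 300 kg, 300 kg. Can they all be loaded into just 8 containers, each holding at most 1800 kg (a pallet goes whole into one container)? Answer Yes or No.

Yes

A valid assignment using 8 containers:
  container 1: 1700 = 1700
  container 2: 1600 = 1600
  container 3: 1400 + 300 = 1700
  container 4: 1300 + 500 = 1800
  container 5: 1100 + 300 + 300 = 1700
  container 6: 1000 = 1000
  container 7: 1000 = 1000
  container 8: 1000 = 1000
Every load is within 1800 kg, so 8 containers suffice.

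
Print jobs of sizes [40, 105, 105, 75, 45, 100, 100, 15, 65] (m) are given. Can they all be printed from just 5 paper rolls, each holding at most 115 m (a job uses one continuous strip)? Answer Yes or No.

No

Total = 650 m; ⌈650/115⌉ = 6.
At least 6 paper rolls are required, but only 5 are allowed.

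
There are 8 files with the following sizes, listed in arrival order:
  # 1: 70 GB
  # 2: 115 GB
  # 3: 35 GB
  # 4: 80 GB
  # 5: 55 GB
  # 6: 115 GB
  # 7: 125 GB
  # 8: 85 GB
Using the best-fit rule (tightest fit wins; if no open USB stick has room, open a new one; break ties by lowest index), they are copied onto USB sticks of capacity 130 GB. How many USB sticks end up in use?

  70 → USB stick 1 (new)  [load 70/130]
  115 → USB stick 2 (new)  [load 115/130]
  35 → USB stick 1  [load 105/130]
  80 → USB stick 3 (new)  [load 80/130]
  55 → USB stick 4 (new)  [load 55/130]
  115 → USB stick 5 (new)  [load 115/130]
  125 → USB stick 6 (new)  [load 125/130]
  85 → USB stick 7 (new)  [load 85/130]
7 USB sticks opened.

7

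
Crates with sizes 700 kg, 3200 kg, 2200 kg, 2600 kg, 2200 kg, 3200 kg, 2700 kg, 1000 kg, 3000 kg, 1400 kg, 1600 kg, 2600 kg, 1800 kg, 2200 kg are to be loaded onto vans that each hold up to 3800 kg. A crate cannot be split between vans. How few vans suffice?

10

Total = 3200 + 3200 + 3000 + 2700 + 2600 + 2600 + 2200 + 2200 + 2200 + 1800 + 1600 + 1400 + 1000 + 700 = 30400 kg.
Lower bound: ⌈30400/3800⌉ = 8 vans.
Also, 9 crates each exceed 1900 kg, and no two of those can share a van, so at least 9 vans are needed.
A packing using 10 vans:
  van 1: 3200 = 3200
  van 2: 3200 = 3200
  van 3: 3000 + 700 = 3700
  van 4: 2700 + 1000 = 3700
  van 5: 2600 = 2600
  van 6: 2600 = 2600
  van 7: 2200 + 1600 = 3800
  van 8: 2200 + 1400 = 3600
  van 9: 2200 = 2200
  van 10: 1800 = 1800
No arrangement into 9 vans stays within capacity, so 10 is optimal.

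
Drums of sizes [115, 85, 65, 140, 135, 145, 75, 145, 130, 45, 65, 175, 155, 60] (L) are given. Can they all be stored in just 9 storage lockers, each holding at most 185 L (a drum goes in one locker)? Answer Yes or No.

No

Total = 1535 L; ⌈1535/185⌉ = 9.
The bound of 9 does not rule out 9, but exhaustive search shows no assignment into 9 storage lockers of capacity 185 L exists — the minimum is 10.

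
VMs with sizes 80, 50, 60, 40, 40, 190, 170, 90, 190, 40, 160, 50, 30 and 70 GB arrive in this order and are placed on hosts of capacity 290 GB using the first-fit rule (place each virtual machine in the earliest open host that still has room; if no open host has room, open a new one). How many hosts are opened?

  80 → host 1 (new)  [load 80/290]
  50 → host 1  [load 130/290]
  60 → host 1  [load 190/290]
  40 → host 1  [load 230/290]
  40 → host 1  [load 270/290]
  190 → host 2 (new)  [load 190/290]
  170 → host 3 (new)  [load 170/290]
  90 → host 2  [load 280/290]
  190 → host 4 (new)  [load 190/290]
  40 → host 3  [load 210/290]
  160 → host 5 (new)  [load 160/290]
  50 → host 3  [load 260/290]
  30 → host 3  [load 290/290]
  70 → host 4  [load 260/290]
5 hosts opened.

5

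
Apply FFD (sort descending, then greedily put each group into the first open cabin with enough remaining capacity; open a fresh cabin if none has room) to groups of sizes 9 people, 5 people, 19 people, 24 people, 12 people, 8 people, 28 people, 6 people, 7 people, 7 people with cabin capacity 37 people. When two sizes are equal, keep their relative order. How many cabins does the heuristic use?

Sorted descending: 28, 24, 19, 12, 9, 8, 7, 7, 6, 5.
  28 → cabin 1 (new)  [load 28/37]
  24 → cabin 2 (new)  [load 24/37]
  19 → cabin 3 (new)  [load 19/37]
  12 → cabin 2  [load 36/37]
  9 → cabin 1  [load 37/37]
  8 → cabin 3  [load 27/37]
  7 → cabin 3  [load 34/37]
  7 → cabin 4 (new)  [load 7/37]
  6 → cabin 4  [load 13/37]
  5 → cabin 4  [load 18/37]
4 cabins opened.

4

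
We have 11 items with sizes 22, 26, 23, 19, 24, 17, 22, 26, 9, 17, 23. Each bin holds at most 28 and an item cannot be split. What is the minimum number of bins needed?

10

Total = 26 + 26 + 24 + 23 + 23 + 22 + 22 + 19 + 17 + 17 + 9 = 228.
Lower bound: ⌈228/28⌉ = 9 bins.
Also, 10 items each exceed 14, and no two of those can share a bin, so at least 10 bins are needed.
A packing using 10 bins:
  bin 1: 26 = 26
  bin 2: 26 = 26
  bin 3: 24 = 24
  bin 4: 23 = 23
  bin 5: 23 = 23
  bin 6: 22 = 22
  bin 7: 22 = 22
  bin 8: 19 + 9 = 28
  bin 9: 17 = 17
  bin 10: 17 = 17
This matches the lower bound, so 10 is optimal.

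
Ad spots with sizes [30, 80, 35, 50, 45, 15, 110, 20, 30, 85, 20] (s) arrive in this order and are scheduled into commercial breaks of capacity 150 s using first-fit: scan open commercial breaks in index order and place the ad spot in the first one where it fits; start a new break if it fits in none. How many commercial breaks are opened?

  30 → break 1 (new)  [load 30/150]
  80 → break 1  [load 110/150]
  35 → break 1  [load 145/150]
  50 → break 2 (new)  [load 50/150]
  45 → break 2  [load 95/150]
  15 → break 2  [load 110/150]
  110 → break 3 (new)  [load 110/150]
  20 → break 2  [load 130/150]
  30 → break 3  [load 140/150]
  85 → break 4 (new)  [load 85/150]
  20 → break 2  [load 150/150]
4 commercial breaks opened.

4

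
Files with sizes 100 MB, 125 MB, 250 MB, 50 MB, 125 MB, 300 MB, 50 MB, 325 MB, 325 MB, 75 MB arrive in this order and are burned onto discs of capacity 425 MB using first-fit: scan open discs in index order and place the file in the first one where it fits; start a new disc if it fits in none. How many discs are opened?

5

  100 → disc 1 (new)  [load 100/425]
  125 → disc 1  [load 225/425]
  250 → disc 2 (new)  [load 250/425]
  50 → disc 1  [load 275/425]
  125 → disc 1  [load 400/425]
  300 → disc 3 (new)  [load 300/425]
  50 → disc 2  [load 300/425]
  325 → disc 4 (new)  [load 325/425]
  325 → disc 5 (new)  [load 325/425]
  75 → disc 2  [load 375/425]
5 discs opened.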